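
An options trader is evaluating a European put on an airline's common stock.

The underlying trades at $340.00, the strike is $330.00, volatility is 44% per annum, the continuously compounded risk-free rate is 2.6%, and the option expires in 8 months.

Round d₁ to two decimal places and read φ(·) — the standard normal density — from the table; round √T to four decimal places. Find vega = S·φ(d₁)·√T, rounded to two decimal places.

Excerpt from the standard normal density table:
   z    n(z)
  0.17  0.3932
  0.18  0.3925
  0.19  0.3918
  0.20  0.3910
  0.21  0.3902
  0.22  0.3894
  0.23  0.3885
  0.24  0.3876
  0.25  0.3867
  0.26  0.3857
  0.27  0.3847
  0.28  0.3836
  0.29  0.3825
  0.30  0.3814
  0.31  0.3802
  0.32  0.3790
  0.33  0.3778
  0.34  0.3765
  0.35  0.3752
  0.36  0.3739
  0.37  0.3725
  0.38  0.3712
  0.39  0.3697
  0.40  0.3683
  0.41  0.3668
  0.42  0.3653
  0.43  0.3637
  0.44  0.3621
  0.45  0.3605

105.55

T = 0.6667;  σ√T = 0.3593
ln(S/K) + (r + σ²/2)T = ln(340/330) + (0.026 + 0.44²/2)·0.6667 = 0.0299 + 0.0819 = 0.1117
d₁ = 0.1117 / 0.3593 = 0.3110 which rounds to 0.31
√T = √0.6667 = 0.8165
φ(d₁) = φ(0.31) = 0.3802
vega = S·φ(d₁)·√T = 340·0.3802·0.8165 = 105.5473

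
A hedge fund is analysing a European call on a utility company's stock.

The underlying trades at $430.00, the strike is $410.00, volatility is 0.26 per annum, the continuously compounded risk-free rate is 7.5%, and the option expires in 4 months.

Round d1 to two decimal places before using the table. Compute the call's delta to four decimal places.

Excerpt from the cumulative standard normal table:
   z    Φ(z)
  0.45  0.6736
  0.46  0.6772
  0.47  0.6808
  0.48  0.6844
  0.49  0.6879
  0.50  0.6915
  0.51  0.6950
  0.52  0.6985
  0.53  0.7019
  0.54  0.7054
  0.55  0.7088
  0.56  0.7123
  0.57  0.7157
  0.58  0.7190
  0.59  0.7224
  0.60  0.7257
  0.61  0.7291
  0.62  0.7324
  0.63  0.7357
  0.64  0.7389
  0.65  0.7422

0.7123

σ√T = 0.26·√0.3333 = 0.1501
ln(S/K) + (r + σ²/2)T = ln(430/410) + (0.075 + 0.26²/2)·0.3333 = 0.0476 + 0.0363 = 0.0839
d₁ = 0.0839 / 0.1501 = 0.5589 → 0.56
N(d₁) = N(0.56) = 0.7123
Δ_call = N(d₁) = 0.7123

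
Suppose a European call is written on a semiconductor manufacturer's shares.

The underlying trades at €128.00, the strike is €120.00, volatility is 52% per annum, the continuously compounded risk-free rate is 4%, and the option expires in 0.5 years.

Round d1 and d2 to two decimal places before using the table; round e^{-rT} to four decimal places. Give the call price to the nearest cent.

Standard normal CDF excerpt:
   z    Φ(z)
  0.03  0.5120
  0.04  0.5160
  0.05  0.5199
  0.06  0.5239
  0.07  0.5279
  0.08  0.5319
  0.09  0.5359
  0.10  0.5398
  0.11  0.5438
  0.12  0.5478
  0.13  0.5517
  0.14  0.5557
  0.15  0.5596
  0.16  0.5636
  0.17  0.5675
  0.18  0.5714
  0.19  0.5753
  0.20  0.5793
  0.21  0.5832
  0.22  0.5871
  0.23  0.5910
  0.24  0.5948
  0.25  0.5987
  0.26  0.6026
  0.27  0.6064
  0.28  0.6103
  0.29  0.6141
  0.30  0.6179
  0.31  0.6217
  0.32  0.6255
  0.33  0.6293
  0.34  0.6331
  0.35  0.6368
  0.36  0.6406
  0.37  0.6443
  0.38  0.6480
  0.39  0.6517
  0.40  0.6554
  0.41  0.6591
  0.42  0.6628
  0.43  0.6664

T = 0.5;  σ√T = 0.3677
d₁ = [ln(128/120) + (0.04 + 0.52²/2)·0.5] / 0.3677 = [0.0645 + 0.0876] / 0.3677 = 0.4138 ≈ 0.41
d₂ = d₁ − σ√T = 0.4138 − 0.3677 = 0.0461 ≈ 0.05
exp(−rT) = exp(−0.04·0.5) = 0.9802
C = 128·N(0.41) − 120·0.9802·N(0.05) = 128·0.6591 − 120·0.9802·0.5199 = 84.3648 − 61.1527 = 23.2121

€23.21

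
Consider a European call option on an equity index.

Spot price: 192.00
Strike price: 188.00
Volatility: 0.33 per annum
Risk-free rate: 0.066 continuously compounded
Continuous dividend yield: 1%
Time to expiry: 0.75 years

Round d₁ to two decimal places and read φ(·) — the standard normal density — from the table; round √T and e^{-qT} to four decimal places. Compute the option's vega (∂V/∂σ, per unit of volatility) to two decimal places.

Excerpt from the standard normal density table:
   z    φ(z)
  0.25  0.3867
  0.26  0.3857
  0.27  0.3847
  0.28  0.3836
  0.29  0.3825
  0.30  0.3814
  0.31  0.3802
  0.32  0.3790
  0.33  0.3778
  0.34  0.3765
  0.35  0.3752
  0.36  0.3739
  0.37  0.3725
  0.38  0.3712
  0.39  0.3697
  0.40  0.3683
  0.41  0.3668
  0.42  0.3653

61.70

T = 0.75;  σ√T = 0.2858
d₁ = [ln(192/188) + (0.066 − 0.01 + 0.33²/2)·0.75] / 0.2858 = [0.0211 + 0.0828] / 0.2858 = 0.3635 ≈ 0.36
√T = √0.75 = 0.8660
φ(d₁) = φ(0.36) = 0.3739
exp(−qT) = exp(−0.01·0.75) = 0.9925
vega = S·exp(−qT)·φ(d₁)·√T = 192·0.9925·0.3739·0.8660 = 61.7028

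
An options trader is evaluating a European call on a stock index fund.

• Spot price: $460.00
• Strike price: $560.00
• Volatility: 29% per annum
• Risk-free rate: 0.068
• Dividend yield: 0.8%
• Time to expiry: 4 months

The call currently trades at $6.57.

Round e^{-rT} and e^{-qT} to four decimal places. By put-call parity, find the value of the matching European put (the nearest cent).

e^(−qT) = e^(−0.008·0.3333) = 0.9973;  e^(−rT) = e^(−0.068·0.3333) = 0.9776
Put-call parity: C − P = S·e^(−qT) − K·e^(−rT) = 460·0.9973 − 560·0.9776 = 458.7580 − 547.4560 = -88.6980
P = C − (C − P) = 6.57 − (-88.6980) = 95.2680

$95.27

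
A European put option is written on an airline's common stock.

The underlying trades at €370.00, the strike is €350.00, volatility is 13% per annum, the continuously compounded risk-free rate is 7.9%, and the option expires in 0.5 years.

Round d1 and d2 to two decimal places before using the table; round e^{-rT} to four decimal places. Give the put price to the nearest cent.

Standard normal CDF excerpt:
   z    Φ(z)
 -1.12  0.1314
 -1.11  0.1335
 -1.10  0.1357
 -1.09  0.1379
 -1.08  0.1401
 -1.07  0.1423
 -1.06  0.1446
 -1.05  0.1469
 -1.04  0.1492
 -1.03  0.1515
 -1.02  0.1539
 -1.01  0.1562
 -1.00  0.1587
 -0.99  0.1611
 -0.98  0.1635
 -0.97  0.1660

€2.37

σ√T = 0.13 × 0.7071 = 0.0919
d₁ = [ln(370/350) + (0.079 + 0.13²/2)·0.5] / 0.0919 = [0.0556 + 0.0437] / 0.0919 = 1.0802 which rounds to 1.08
d₂ = d₁ − σ√T = 1.0802 − 0.0919 = 0.9883 which rounds to 0.99
e^(−rT) = e^(−0.079·0.5) = 0.9613
N(−d₂) = N(-0.99) = 0.1611;  N(−d₁) = N(-1.08) = 0.1401
P = 350·0.9613·0.1611 − 370·0.1401 = 54.2029 − 51.8370 = 2.3659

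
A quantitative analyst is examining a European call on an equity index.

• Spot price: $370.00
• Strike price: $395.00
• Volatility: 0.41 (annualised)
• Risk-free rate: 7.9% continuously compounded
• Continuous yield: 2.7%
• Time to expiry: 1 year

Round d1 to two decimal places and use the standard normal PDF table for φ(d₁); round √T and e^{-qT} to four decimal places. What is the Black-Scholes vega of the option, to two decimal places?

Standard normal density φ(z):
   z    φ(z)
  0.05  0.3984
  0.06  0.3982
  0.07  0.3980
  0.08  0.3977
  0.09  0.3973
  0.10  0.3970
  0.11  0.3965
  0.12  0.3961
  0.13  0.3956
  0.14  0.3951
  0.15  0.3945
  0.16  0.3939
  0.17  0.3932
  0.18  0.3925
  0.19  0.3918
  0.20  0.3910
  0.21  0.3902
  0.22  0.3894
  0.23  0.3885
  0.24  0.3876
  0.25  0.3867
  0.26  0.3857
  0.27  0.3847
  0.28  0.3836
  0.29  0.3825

σ√T = 0.41 × 1.0000 = 0.4100
ln(S/K) + (r − q + σ²/2)T = ln(370/395) + (0.079 − 0.027 + 0.41²/2)·1 = -0.0654 + 0.1361 = 0.0707
d₁ = 0.0707 / 0.4100 = 0.1724 ≈ 0.17
√T = √1 = 1.0000
φ(d₁) = φ(0.17) = 0.3932
exp(−qT) = exp(−0.027·1) = 0.9734
vega = S·exp(−qT)·φ(d₁)·√T = 370·0.9734·0.3932·1.0000 = 141.6141

141.61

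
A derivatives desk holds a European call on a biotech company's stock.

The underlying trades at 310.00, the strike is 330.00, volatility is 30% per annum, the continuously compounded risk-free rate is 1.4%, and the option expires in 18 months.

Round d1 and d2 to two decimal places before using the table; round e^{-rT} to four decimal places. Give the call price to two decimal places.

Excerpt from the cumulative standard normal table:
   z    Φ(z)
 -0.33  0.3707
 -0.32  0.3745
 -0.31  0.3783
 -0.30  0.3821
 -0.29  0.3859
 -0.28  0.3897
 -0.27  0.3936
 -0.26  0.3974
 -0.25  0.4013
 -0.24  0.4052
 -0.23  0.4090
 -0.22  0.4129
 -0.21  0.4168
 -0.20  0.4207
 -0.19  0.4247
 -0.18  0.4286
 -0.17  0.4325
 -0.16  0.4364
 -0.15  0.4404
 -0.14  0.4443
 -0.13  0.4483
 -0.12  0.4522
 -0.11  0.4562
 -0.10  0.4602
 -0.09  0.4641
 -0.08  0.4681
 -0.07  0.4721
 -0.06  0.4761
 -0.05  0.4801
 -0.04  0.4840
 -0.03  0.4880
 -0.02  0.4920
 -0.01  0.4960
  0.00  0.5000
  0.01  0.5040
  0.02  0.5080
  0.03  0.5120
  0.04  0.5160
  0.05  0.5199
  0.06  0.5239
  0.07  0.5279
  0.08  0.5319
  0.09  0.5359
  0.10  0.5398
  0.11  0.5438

40.18

T = 1.5;  σ√T = 0.3674
d₁ = [ln(310/330) + (0.014 + ½·0.3²)·1.5] / (σ√T) = (-0.0625 + 0.0885) / 0.3674 = 0.0707 which rounds to 0.07
d₂ = 0.0707 − 0.3674 = -0.2967 which rounds to -0.30
exp(−rT) = exp(−0.014·1.5) = 0.9792
C = 310·N(0.07) − 330·0.9792·N(-0.30) = 310·0.5279 − 330·0.9792·0.3821 = 163.6490 − 123.4703 = 40.1787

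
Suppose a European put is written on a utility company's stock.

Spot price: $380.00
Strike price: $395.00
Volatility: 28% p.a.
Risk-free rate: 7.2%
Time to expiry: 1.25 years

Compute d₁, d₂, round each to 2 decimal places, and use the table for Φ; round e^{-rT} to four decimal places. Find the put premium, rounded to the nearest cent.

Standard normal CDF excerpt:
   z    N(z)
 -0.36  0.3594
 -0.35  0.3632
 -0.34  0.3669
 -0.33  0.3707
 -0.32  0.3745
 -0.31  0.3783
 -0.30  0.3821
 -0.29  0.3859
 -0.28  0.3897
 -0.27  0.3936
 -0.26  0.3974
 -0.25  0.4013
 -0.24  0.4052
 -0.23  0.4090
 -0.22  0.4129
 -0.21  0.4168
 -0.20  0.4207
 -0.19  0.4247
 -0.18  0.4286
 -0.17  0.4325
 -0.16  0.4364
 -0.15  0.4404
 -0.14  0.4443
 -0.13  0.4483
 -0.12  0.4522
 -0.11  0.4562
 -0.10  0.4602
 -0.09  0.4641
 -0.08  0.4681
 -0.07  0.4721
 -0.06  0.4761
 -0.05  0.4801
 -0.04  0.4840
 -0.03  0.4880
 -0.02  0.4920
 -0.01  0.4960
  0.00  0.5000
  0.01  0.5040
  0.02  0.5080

σ√T = 0.28 × 1.1180 = 0.3130
d₁ = [ln(380/395) + (0.072 + ½·0.28²)·1.25] / (σ√T) = (-0.0387 + 0.1390) / 0.3130 = 0.3204 ≈ 0.32
d₂ = 0.3204 − 0.3130 = 0.0073 ≈ 0.01
exp(−rT) = exp(−0.072·1.25) = 0.9139
P = 395·0.9139·N(-0.01) − 380·N(-0.32) = 395·0.9139·0.4960 − 380·0.3745 = 179.0513 − 142.3100 = 36.7413

$36.74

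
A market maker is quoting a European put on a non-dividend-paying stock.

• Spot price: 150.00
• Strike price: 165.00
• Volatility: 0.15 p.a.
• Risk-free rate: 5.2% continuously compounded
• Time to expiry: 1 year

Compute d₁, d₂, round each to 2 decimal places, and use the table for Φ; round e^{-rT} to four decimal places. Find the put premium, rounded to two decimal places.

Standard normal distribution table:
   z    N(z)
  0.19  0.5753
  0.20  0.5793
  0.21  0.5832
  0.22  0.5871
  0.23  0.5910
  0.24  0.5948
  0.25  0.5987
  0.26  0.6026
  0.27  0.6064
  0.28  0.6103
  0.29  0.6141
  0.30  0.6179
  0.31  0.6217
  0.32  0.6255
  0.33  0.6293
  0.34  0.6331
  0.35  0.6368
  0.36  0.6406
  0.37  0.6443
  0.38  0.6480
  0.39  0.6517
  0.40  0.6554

T = 1;  σ√T = 0.1500
d₁ = [ln(150/165) + (0.052 + 0.15²/2)·1] / 0.1500 = [-0.0953 + 0.0633] / 0.1500 = -0.2137 → -0.21
d₂ = d₁ − σ√T = -0.2137 − 0.1500 = -0.3637 → -0.36
exp(−rT) = exp(−0.052·1) = 0.9493
N(−d₂) = N(0.36) = 0.6406;  N(−d₁) = N(0.21) = 0.5832
P = 165·0.9493·0.6406 − 150·0.5832 = 100.3401 − 87.4800 = 12.8601

12.86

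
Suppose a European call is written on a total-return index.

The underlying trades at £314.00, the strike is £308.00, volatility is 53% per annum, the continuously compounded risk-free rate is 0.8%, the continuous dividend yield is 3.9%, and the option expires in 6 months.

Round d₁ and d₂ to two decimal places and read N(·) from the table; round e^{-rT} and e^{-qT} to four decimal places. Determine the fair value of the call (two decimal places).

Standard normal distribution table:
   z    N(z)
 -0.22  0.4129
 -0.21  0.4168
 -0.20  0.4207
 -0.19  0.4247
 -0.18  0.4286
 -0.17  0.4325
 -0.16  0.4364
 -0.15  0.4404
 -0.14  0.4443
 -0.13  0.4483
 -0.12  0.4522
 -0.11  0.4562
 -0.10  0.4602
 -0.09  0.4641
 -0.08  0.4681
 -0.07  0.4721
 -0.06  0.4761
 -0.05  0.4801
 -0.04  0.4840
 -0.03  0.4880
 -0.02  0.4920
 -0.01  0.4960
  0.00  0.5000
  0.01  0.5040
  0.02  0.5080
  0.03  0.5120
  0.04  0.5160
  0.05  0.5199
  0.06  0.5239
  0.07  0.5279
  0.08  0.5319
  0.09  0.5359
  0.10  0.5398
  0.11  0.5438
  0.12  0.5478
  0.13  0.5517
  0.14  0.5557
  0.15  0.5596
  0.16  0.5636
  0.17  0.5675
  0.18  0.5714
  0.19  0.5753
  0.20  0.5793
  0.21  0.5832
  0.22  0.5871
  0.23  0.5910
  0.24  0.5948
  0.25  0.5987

σ√T = 0.53 × 0.7071 = 0.3748
d₁ = [ln(314/308) + (0.008 − 0.039 + 0.53²/2)·0.5] / 0.3748 = [0.0193 + 0.0547] / 0.3748 = 0.1975 → 0.20
d₂ = d₁ − σ√T = 0.1975 − 0.3748 = -0.1773 → -0.18
exp(−qT) = exp(−0.039·0.5) = 0.9807;  exp(−rT) = exp(−0.008·0.5) = 0.9960
C = 314·0.9807·N(0.20) − 308·0.9960·N(-0.18) = 314·0.9807·0.5793 − 308·0.9960·0.4286 = 178.3895 − 131.4808 = 46.9088

£46.91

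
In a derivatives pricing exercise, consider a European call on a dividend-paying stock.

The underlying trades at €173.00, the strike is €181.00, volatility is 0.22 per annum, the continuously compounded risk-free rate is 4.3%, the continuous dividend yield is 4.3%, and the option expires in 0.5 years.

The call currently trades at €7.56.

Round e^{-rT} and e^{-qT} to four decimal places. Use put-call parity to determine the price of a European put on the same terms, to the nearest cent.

€15.39

e^(−qT) = e^(−0.043·0.5) = 0.9787;  e^(−rT) = e^(−0.043·0.5) = 0.9787
Put-call parity: C − P = S·e^(−qT) − K·e^(−rT) = 173·0.9787 − 181·0.9787 = 169.3151 − 177.1447 = -7.8296
P = C − (C − P) = 7.56 − (-7.8296) = 15.3896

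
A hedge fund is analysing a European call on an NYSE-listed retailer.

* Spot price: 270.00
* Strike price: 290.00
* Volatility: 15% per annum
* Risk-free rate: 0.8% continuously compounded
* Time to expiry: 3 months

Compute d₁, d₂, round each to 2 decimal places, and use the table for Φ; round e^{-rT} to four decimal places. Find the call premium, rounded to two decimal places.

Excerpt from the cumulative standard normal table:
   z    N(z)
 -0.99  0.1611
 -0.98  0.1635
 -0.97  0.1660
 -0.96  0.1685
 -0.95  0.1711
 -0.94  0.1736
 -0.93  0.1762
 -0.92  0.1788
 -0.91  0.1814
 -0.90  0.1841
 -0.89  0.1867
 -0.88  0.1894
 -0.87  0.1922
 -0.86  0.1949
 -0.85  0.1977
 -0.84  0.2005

T = 0.25;  σ√T = 0.0750
d₁ = [ln(270/290) + (0.008 + ½·0.15²)·0.25] / (σ√T) = (-0.0715 + 0.0048) / 0.0750 = -0.8886 ⇒ -0.89
d₂ = -0.8886 − 0.0750 = -0.9636 ⇒ -0.96
exp(−rT) = exp(−0.008·0.25) = 0.9980
N(d₁) = N(-0.89) = 0.1867;  N(d₂) = N(-0.96) = 0.1685
C = 270·0.1867 − 290·0.9980·0.1685 = 50.4090 − 48.7673 = 1.6417

1.64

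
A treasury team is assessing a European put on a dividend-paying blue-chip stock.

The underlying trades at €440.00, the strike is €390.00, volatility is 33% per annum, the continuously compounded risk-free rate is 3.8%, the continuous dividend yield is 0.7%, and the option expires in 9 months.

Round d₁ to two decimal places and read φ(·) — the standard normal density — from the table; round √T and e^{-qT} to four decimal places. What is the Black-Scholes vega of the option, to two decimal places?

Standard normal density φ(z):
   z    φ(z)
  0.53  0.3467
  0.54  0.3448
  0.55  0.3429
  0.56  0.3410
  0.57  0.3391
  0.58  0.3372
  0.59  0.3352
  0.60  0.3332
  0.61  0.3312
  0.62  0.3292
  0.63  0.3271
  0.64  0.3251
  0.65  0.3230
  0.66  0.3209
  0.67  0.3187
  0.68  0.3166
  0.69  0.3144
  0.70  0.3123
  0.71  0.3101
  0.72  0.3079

T = 0.75;  σ√T = 0.2858
d₁ = [ln(440/390) + (0.038 − 0.007 + 0.33²/2)·0.75] / 0.2858 = [0.1206 + 0.0641] / 0.2858 = 0.6463 → 0.65
√T = √0.75 = 0.8660
φ(d₁) = φ(0.65) = 0.3230
e^(−qT) = e^(−0.007·0.75) = 0.9948
vega = S·e^(−qT)·φ(d₁)·√T = 440·0.9948·0.3230·0.8660 = 122.4359

122.44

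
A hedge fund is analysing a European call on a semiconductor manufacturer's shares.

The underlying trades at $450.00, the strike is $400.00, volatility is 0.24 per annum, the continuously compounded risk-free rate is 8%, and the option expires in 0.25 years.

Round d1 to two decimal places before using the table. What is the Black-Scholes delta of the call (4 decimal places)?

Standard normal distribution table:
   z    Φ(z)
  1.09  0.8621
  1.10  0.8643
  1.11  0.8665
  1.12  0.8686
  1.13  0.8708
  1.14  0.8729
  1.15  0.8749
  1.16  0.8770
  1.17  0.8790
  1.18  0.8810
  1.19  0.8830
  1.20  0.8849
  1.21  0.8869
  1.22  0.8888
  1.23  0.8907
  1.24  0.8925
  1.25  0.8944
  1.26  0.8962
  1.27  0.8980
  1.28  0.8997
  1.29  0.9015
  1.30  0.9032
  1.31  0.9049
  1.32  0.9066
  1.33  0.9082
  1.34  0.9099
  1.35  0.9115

σ√T = 0.24·√0.25 = 0.1200
ln(S/K) + (r + σ²/2)T = ln(450/400) + (0.08 + 0.24²/2)·0.25 = 0.1178 + 0.0272 = 0.1450
d₁ = 0.1450 / 0.1200 = 1.2082 ⇒ 1.21
N(d₁) = N(1.21) = 0.8869
Δ_call = N(d₁) = 0.8869

0.8869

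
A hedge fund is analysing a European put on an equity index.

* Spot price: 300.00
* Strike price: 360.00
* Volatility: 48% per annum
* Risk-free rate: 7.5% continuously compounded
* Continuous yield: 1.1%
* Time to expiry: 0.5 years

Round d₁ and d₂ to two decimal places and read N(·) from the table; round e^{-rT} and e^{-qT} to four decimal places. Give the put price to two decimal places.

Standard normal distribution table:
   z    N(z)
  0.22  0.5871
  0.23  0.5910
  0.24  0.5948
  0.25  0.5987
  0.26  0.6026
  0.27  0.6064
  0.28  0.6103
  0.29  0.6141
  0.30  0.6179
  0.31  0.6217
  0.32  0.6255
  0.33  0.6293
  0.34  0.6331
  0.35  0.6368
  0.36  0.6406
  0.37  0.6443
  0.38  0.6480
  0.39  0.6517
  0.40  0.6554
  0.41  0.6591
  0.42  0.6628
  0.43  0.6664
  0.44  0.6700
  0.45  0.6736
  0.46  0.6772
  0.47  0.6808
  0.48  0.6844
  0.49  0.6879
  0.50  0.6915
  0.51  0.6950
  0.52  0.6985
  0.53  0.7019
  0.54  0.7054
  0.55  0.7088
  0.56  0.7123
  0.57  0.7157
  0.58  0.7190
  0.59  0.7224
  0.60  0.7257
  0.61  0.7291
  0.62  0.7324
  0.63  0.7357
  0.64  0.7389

σ√T = 0.48·√0.5 = 0.3394
d₁ = [ln(300/360) + (0.075 − 0.011 + 0.48²/2)·0.5] / 0.3394 = [-0.1823 + 0.0896] / 0.3394 = -0.2732 ≈ -0.27
d₂ = d₁ − σ√T = -0.2732 − 0.3394 = -0.6126 ≈ -0.61
e^(−qT) = e^(−0.011·0.5) = 0.9945;  e^(−rT) = e^(−0.075·0.5) = 0.9632
P = 360·0.9632·N(0.61) − 300·0.9945·N(0.27) = 360·0.9632·0.7291 − 300·0.9945·0.6064 = 252.8169 − 180.9194 = 71.8974

71.90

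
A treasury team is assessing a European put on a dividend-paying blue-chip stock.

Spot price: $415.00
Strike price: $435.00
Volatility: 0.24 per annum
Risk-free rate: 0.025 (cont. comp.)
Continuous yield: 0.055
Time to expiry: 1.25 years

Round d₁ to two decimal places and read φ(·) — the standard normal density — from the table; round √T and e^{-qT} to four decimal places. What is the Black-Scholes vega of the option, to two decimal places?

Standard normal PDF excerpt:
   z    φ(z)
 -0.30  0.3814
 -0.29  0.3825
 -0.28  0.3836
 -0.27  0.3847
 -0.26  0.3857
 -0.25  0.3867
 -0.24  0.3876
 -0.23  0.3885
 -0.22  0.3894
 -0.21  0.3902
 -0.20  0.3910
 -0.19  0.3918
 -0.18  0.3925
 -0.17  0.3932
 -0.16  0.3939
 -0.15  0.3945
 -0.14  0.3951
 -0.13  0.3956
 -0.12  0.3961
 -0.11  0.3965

170.02

T = 1.25;  σ√T = 0.2683
ln(S/K) + (r − q + σ²/2)T = ln(415/435) + (0.025 − 0.055 + 0.24²/2)·1.25 = -0.0471 − 0.0015 = -0.0486
d₁ = -0.0486 / 0.2683 = -0.1810 → -0.18
√T = √1.25 = 1.1180
φ(d₁) = φ(-0.18) = 0.3925
e^(−qT) = e^(−0.055·1.25) = 0.9336
vega = S·e^(−qT)·φ(d₁)·√T = 415·0.9336·0.3925·1.1180 = 170.0162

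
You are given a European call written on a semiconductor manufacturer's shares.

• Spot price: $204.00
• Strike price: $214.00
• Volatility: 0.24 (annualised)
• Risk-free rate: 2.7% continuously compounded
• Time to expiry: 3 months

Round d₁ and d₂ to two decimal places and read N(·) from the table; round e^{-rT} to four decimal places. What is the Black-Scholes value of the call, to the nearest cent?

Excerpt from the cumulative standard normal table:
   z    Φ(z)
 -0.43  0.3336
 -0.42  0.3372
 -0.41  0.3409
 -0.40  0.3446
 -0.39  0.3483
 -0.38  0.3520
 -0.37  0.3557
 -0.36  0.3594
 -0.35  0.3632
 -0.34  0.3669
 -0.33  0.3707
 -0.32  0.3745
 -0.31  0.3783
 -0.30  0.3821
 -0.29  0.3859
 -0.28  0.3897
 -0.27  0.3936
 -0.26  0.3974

T = 0.25;  σ√T = 0.1200
d₁ = [ln(204/214) + (0.027 + 0.24²/2)·0.25] / 0.1200 = [-0.0479 + 0.0140] / 0.1200 = -0.2826 which rounds to -0.28
d₂ = d₁ − σ√T = -0.2826 − 0.1200 = -0.4026 which rounds to -0.40
e^(−rT) = e^(−0.027·0.25) = 0.9933
N(d₁) = N(-0.28) = 0.3897;  N(d₂) = N(-0.40) = 0.3446
C = 204·0.3897 − 214·0.9933·0.3446 = 79.4988 − 73.2503 = 6.2485

$6.25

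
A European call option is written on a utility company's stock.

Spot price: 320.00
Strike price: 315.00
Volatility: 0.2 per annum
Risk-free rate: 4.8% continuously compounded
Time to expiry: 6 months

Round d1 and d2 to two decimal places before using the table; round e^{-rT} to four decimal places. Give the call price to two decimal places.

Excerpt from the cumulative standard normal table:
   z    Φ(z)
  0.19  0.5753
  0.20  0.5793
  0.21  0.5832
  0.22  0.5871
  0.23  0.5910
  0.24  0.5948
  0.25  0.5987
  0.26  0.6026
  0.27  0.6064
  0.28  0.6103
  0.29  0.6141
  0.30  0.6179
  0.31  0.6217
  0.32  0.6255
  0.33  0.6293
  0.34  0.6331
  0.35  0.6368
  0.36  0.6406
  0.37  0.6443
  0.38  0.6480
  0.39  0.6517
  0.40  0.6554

24.42

σ√T = 0.2·√0.5 = 0.1414
d₁ = [ln(320/315) + (0.048 + 0.2²/2)·0.5] / 0.1414 = [0.0157 + 0.0340] / 0.1414 = 0.3518 → 0.35
d₂ = d₁ − σ√T = 0.3518 − 0.1414 = 0.2104 → 0.21
e^(−rT) = e^(−0.048·0.5) = 0.9763
N(d₁) = N(0.35) = 0.6368;  N(d₂) = N(0.21) = 0.5832
C = 320·0.6368 − 315·0.9763·0.5832 = 203.7760 − 179.3541 = 24.4219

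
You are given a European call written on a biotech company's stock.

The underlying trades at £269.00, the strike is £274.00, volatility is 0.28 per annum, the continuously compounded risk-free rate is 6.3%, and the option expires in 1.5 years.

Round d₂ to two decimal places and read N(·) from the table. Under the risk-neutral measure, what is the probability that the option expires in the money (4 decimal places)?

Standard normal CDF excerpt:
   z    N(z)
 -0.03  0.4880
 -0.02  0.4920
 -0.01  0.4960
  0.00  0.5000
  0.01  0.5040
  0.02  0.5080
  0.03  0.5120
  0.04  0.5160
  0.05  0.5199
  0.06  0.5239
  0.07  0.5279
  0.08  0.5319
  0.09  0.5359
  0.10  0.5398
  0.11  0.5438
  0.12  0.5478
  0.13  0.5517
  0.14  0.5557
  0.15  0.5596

0.5199

T = 1.5;  σ√T = 0.3429
d₁ = [ln(269/274) + (0.063 + 0.28²/2)·1.5] / 0.3429 = [-0.0184 + 0.1533] / 0.3429 = 0.3933 ⇒ 0.39
d₂ = d₁ − σ√T = 0.3933 − 0.3429 = 0.0504 ⇒ 0.05
Risk-neutral Pr[S_T > K] = N(d₂) = N(0.05) = 0.5199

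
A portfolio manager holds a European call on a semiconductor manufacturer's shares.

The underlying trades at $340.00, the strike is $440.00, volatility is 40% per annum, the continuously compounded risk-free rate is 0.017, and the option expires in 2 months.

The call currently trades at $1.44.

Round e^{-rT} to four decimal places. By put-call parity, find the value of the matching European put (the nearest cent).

e^(−rT) = e^(−0.017·0.1667) = 0.9972
Put-call parity: C − P = S − K·e^(−rT) = 340 − 440·0.9972 = 340 − 438.7680 = -98.7680
P = C − (C − P) = 1.44 − (-98.7680) = 100.2080

$100.21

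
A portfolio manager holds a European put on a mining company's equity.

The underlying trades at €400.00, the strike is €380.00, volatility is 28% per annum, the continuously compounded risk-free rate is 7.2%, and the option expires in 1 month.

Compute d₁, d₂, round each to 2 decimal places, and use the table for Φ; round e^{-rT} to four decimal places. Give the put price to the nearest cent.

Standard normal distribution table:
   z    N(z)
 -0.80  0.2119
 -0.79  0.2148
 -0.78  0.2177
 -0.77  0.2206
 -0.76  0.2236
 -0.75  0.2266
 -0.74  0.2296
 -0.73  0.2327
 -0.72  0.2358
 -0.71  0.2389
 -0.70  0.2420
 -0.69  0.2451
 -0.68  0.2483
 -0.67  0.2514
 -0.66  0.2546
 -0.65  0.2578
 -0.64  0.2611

T = 0.08333;  σ√T = 0.0808
ln(S/K) + (r + σ²/2)T = ln(400/380) + (0.072 + 0.28²/2)·0.08333 = 0.0513 + 0.0093 = 0.0606
d₁ = 0.0606 / 0.0808 = 0.7492 → 0.75
d₂ = d₁ − σ√T = 0.7492 − 0.0808 = 0.6684 → 0.67
e^(−rT) = e^(−0.072·0.08333) = 0.9940
N(−d₂) = N(-0.67) = 0.2514;  N(−d₁) = N(-0.75) = 0.2266
P = 380·0.9940·0.2514 − 400·0.2266 = 94.9588 − 90.6400 = 4.3188

€4.32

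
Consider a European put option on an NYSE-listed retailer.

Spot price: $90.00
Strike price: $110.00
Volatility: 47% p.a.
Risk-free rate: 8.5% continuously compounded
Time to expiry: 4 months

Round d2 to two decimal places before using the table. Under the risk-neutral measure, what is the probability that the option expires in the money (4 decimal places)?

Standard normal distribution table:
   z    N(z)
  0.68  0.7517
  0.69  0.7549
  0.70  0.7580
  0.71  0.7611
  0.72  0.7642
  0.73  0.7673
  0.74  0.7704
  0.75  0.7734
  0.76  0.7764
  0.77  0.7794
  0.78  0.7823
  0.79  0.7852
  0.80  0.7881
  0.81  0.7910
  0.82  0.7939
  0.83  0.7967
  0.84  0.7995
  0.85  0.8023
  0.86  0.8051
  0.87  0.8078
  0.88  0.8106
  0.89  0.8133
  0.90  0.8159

0.7794

σ√T = 0.47 × 0.5774 = 0.2714
d₁ = [ln(90/110) + (0.085 + ½·0.47²)·0.3333] / (σ√T) = (-0.2007 + 0.0651) / 0.2714 = -0.4994 → -0.50
d₂ = -0.4994 − 0.2714 = -0.7708 → -0.77
Pr(exercise) under Q = N(−d₂) = N(0.77) = 0.7794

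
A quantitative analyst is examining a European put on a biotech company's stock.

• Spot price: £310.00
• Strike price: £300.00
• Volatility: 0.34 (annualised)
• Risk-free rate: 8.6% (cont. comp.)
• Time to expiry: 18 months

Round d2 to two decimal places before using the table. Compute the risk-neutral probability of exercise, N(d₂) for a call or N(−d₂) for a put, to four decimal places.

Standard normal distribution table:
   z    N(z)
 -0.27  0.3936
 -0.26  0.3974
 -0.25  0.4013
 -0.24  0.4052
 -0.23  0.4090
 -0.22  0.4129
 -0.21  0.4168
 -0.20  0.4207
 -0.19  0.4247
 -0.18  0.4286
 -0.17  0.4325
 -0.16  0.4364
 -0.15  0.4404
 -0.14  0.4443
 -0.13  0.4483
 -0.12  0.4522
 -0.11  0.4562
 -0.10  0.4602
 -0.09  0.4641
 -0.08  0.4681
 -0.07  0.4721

σ√T = 0.34 × 1.2247 = 0.4164
d₁ = [ln(310/300) + (0.086 + ½·0.34²)·1.5] / (σ√T) = (0.0328 + 0.2157) / 0.4164 = 0.5967 ⇒ 0.60
d₂ = 0.5967 − 0.4164 = 0.1803 ⇒ 0.18
Risk-neutral Pr[S_T < K] = N(−d₂) = N(-0.18) = 0.4286

0.4286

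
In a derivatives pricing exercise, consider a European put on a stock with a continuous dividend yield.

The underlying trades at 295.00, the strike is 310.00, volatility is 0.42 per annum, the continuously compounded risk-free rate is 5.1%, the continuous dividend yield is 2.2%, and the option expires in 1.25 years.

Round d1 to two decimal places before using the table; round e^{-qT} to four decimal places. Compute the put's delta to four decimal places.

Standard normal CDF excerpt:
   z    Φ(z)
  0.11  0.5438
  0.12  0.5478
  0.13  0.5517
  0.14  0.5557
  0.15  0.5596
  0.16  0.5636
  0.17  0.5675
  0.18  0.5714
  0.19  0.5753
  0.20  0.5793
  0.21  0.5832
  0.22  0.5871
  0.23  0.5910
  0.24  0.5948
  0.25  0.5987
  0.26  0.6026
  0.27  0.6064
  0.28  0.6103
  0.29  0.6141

-0.4055

T = 1.25;  σ√T = 0.4696
d₁ = [ln(295/310) + (0.051 − 0.022 + ½·0.42²)·1.25] / (σ√T) = (-0.0496 + 0.1465) / 0.4696 = 0.2064 which rounds to 0.21
N(d₁) = N(0.21) = 0.5832
Δ_put = exp(−qT)·(N(d₁) − 1) = 0.9729·(0.5832 − 1) = -0.4055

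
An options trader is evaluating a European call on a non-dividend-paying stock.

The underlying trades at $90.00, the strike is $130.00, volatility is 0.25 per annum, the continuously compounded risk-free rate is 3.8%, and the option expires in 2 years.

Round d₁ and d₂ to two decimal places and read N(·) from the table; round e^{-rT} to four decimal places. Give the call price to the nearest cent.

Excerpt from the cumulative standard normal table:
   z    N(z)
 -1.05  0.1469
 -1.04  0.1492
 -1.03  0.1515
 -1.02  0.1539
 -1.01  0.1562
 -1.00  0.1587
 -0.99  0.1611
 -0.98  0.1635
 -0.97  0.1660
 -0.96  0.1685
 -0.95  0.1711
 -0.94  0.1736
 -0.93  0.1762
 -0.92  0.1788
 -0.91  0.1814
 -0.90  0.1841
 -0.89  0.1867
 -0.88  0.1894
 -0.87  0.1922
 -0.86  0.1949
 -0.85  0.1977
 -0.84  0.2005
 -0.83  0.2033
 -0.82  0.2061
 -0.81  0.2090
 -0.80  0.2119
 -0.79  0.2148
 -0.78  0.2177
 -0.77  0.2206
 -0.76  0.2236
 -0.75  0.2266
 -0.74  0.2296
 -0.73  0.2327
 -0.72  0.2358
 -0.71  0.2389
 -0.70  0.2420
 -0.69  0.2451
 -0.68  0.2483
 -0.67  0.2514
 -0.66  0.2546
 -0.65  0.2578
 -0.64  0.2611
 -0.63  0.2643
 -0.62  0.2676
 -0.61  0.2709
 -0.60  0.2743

T = 2;  σ√T = 0.3536
d₁ = [ln(90/130) + (0.038 + 0.25²/2)·2] / 0.3536 = [-0.3677 + 0.1385] / 0.3536 = -0.6483 ≈ -0.65
d₂ = d₁ − σ√T = -0.6483 − 0.3536 = -1.0019 ≈ -1.00
exp(−rT) = exp(−0.038·2) = 0.9268
N(d₁) = N(-0.65) = 0.2578;  N(d₂) = N(-1.00) = 0.1587
C = 90·0.2578 − 130·0.9268·0.1587 = 23.2020 − 19.1208 = 4.0812

$4.08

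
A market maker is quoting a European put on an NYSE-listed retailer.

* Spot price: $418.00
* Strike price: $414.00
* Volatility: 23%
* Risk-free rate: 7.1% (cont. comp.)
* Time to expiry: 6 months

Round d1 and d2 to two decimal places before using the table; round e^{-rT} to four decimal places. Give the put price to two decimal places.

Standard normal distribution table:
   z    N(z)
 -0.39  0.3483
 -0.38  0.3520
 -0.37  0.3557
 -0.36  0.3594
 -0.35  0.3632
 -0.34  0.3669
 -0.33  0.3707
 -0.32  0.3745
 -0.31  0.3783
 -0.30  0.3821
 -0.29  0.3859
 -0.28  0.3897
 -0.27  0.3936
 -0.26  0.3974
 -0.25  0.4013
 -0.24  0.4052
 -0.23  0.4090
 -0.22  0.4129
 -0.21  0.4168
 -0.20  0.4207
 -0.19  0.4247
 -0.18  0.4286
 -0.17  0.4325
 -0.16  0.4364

σ√T = 0.23·√0.5 = 0.1626
d₁ = [ln(418/414) + (0.071 + ½·0.23²)·0.5] / (σ√T) = (0.0096 + 0.0487) / 0.1626 = 0.3587 ⇒ 0.36
d₂ = 0.3587 − 0.1626 = 0.1961 ⇒ 0.20
exp(−rT) = exp(−0.071·0.5) = 0.9651
N(−d₂) = N(-0.20) = 0.4207;  N(−d₁) = N(-0.36) = 0.3594
P = 414·0.9651·0.4207 − 418·0.3594 = 168.0913 − 150.2292 = 17.8621

$17.86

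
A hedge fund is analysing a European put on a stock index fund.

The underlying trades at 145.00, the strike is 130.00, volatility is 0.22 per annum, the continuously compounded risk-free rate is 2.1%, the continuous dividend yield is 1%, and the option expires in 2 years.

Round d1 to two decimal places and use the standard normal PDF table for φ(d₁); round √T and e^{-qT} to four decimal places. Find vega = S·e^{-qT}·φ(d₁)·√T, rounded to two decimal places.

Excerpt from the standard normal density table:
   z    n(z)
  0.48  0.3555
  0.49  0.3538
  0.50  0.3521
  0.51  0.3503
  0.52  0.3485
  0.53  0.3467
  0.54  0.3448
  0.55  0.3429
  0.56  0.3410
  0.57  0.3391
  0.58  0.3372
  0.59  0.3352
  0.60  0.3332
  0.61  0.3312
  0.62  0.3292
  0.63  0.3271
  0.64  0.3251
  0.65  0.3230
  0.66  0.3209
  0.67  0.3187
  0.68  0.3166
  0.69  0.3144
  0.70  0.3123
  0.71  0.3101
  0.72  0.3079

67.78

σ√T = 0.22·√2 = 0.3111
ln(S/K) + (r − q + σ²/2)T = ln(145/130) + (0.021 − 0.01 + 0.22²/2)·2 = 0.1092 + 0.0704 = 0.1796
d₁ = 0.1796 / 0.3111 = 0.5773 which rounds to 0.58
√T = √2 = 1.4142
φ(d₁) = φ(0.58) = 0.3372
e^(−qT) = e^(−0.01·2) = 0.9802
vega = S·e^(−qT)·φ(d₁)·√T = 145·0.9802·0.3372·1.4142 = 67.7768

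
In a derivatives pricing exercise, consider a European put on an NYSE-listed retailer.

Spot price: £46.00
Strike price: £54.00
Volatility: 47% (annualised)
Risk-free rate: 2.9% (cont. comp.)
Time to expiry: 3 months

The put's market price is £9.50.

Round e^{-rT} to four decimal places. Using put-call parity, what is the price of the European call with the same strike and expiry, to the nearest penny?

£1.89

e^(−rT) = e^(−0.029·0.25) = 0.9928
Put-call parity: C − P = S − K·e^(−rT) = 46 − 54·0.9928 = 46 − 53.6112 = -7.6112
C = P + (C − P) = 9.50 + (-7.6112) = 1.8888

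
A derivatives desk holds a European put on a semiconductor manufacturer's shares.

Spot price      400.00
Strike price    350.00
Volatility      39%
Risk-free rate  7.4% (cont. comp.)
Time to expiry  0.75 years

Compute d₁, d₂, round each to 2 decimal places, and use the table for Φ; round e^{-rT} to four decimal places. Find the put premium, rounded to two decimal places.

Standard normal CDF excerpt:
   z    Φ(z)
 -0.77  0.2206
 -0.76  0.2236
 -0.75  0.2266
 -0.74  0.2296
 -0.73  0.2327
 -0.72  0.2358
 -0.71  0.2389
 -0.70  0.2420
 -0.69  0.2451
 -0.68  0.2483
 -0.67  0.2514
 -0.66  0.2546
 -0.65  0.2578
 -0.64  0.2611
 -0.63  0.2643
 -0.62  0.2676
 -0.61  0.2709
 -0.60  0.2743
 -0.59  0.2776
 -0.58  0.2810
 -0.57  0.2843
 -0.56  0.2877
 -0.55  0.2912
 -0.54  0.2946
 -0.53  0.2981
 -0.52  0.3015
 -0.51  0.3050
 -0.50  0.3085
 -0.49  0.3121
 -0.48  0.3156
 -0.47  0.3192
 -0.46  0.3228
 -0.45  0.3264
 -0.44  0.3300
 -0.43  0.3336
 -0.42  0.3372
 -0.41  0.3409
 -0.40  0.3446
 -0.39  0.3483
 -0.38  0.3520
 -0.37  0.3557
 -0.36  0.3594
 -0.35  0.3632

22.24

σ√T = 0.39·√0.75 = 0.3377
ln(S/K) + (r + σ²/2)T = ln(400/350) + (0.074 + 0.39²/2)·0.75 = 0.1335 + 0.1125 = 0.2461
d₁ = 0.2461 / 0.3377 = 0.7286 ⇒ 0.73
d₂ = d₁ − σ√T = 0.7286 − 0.3377 = 0.3908 ⇒ 0.39
exp(−rT) = exp(−0.074·0.75) = 0.9460
N(−d₂) = N(-0.39) = 0.3483;  N(−d₁) = N(-0.73) = 0.2327
P = 350·0.9460·0.3483 − 400·0.2327 = 115.3221 − 93.0800 = 22.2421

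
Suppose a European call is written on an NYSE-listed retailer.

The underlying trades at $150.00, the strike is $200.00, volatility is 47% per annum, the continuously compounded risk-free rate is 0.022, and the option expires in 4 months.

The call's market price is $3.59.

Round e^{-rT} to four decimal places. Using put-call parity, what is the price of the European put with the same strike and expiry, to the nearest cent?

e^(−rT) = e^(−0.022·0.3333) = 0.9927
Put-call parity: C − P = S − K·e^(−rT) = 150 − 200·0.9927 = 150 − 198.5400 = -48.5400
P = C − (C − P) = 3.59 − (-48.5400) = 52.1300

$52.13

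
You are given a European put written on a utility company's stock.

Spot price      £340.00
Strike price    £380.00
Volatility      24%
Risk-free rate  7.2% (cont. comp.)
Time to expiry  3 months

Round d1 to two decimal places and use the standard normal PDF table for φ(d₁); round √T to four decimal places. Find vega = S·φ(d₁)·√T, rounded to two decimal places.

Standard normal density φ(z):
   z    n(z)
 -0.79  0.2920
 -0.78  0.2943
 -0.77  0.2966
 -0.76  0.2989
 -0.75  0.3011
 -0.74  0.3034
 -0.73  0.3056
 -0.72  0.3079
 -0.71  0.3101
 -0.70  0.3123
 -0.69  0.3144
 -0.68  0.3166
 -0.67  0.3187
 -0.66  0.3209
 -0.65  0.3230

T = 0.25;  σ√T = 0.1200
d₁ = [ln(340/380) + (0.072 + 0.24²/2)·0.25] / 0.1200 = [-0.1112 + 0.0252] / 0.1200 = -0.7169 → -0.72
√T = √0.25 = 0.5000
φ(d₁) = φ(-0.72) = 0.3079
vega = S·φ(d₁)·√T = 340·0.3079·0.5000 = 52.3430
(Vega is the same for a European call and put with the same parameters.)

52.34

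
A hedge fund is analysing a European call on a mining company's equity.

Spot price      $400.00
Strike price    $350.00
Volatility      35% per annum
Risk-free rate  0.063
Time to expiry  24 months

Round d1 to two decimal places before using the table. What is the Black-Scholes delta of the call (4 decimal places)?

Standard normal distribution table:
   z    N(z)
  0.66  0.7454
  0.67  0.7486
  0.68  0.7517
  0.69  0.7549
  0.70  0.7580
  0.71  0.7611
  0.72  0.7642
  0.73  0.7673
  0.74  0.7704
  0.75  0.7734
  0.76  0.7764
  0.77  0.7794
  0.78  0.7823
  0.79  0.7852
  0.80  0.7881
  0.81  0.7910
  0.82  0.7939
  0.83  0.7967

0.7794

σ√T = 0.35·√2 = 0.4950
ln(S/K) + (r + σ²/2)T = ln(400/350) + (0.063 + 0.35²/2)·2 = 0.1335 + 0.2485 = 0.3820
d₁ = 0.3820 / 0.4950 = 0.7718 ≈ 0.77
N(d₁) = N(0.77) = 0.7794
Δ_call = N(d₁) = 0.7794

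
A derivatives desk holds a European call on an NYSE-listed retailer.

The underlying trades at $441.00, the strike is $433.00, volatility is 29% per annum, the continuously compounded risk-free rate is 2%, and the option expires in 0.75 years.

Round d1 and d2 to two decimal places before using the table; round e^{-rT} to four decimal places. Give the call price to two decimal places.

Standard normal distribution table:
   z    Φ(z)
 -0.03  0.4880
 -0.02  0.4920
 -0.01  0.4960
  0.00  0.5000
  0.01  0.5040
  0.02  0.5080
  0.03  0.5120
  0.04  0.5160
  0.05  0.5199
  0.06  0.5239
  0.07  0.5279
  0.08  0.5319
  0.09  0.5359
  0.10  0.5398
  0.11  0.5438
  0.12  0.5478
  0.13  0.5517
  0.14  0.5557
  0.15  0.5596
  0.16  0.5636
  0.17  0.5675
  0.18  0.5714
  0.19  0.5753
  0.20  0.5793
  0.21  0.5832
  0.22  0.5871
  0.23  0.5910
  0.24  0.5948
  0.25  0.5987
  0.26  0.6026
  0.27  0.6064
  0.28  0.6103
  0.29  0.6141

$50.77

σ√T = 0.29·√0.75 = 0.2511
ln(S/K) + (r + σ²/2)T = ln(441/433) + (0.02 + 0.29²/2)·0.75 = 0.0183 + 0.0465 = 0.0648
d₁ = 0.0648 / 0.2511 = 0.2582 ≈ 0.26
d₂ = d₁ − σ√T = 0.2582 − 0.2511 = 0.0070 ≈ 0.01
e^(−rT) = e^(−0.02·0.75) = 0.9851
N(d₁) = N(0.26) = 0.6026;  N(d₂) = N(0.01) = 0.5040
C = 441·0.6026 − 433·0.9851·0.5040 = 265.7466 − 214.9803 = 50.7663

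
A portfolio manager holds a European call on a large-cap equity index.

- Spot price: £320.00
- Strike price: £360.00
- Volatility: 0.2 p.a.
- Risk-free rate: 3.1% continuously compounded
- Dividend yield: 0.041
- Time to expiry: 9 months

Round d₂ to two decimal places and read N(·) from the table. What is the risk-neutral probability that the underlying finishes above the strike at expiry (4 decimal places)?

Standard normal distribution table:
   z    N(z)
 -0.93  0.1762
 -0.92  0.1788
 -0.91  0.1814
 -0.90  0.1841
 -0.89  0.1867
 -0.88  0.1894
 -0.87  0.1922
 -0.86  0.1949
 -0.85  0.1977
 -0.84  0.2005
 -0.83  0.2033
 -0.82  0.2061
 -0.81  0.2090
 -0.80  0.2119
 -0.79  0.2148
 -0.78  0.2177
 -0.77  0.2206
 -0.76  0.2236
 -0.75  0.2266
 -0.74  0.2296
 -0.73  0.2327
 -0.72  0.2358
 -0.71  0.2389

σ√T = 0.2·√0.75 = 0.1732
d₁ = [ln(320/360) + (0.031 − 0.041 + 0.2²/2)·0.75] / 0.1732 = [-0.1178 + 0.0075] / 0.1732 = -0.6367 ≈ -0.64
d₂ = d₁ − σ√T = -0.6367 − 0.1732 = -0.8099 ≈ -0.81
Risk-neutral Pr[S_T > K] = N(d₂) = N(-0.81) = 0.2090

0.2090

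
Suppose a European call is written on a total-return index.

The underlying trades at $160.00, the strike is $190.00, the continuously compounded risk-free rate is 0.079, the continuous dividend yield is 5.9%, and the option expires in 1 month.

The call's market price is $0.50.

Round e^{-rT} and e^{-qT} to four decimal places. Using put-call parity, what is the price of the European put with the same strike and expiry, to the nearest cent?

$30.03

exp(−qT) = exp(−0.059·0.08333) = 0.9951;  exp(−rT) = exp(−0.079·0.08333) = 0.9934
Put-call parity: C − P = S·e^(−qT) − K·e^(−rT) = 160·0.9951 − 190·0.9934 = 159.2160 − 188.7460 = -29.5300
P = C − (C − P) = 0.50 − (-29.5300) = 30.0300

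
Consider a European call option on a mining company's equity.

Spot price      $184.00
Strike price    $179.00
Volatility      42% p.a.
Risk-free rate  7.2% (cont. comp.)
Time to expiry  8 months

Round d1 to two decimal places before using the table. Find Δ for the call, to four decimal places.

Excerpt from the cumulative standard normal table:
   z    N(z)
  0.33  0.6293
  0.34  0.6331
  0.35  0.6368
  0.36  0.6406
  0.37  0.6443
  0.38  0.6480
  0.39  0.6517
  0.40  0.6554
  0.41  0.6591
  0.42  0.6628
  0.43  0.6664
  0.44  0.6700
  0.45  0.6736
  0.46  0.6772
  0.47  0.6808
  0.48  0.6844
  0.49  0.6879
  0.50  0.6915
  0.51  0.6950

σ√T = 0.42·√0.6667 = 0.3429
d₁ = [ln(184/179) + (0.072 + 0.42²/2)·0.6667] / 0.3429 = [0.0275 + 0.1068] / 0.3429 = 0.3918 which rounds to 0.39
N(d₁) = N(0.39) = 0.6517
Δ_call = N(d₁) = 0.6517

0.6517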